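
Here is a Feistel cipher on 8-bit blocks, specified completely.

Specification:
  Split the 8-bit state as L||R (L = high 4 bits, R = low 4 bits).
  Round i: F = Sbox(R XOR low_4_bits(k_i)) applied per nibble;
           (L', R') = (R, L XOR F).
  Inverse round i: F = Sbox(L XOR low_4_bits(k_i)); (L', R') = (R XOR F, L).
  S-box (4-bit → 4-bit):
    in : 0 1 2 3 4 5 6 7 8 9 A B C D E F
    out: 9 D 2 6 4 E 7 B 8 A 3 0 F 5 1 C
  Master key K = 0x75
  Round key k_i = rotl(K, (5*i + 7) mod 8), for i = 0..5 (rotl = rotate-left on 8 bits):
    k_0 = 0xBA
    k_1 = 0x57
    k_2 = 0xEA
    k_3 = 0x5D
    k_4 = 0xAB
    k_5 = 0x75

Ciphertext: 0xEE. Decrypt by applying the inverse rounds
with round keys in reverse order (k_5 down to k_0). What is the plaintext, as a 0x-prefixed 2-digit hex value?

0xF8

s_0 = ciphertext = 0xEE
s_1 = InvRound(s_0, k_5) = 0xEE
s_2 = InvRound(s_1, k_4) = 0x0E
s_3 = InvRound(s_2, k_3) = 0xB0
s_4 = InvRound(s_3, k_2) = 0xDB
s_5 = InvRound(s_4, k_1) = 0x8D
s_6 = InvRound(s_5, k_0) = 0xF8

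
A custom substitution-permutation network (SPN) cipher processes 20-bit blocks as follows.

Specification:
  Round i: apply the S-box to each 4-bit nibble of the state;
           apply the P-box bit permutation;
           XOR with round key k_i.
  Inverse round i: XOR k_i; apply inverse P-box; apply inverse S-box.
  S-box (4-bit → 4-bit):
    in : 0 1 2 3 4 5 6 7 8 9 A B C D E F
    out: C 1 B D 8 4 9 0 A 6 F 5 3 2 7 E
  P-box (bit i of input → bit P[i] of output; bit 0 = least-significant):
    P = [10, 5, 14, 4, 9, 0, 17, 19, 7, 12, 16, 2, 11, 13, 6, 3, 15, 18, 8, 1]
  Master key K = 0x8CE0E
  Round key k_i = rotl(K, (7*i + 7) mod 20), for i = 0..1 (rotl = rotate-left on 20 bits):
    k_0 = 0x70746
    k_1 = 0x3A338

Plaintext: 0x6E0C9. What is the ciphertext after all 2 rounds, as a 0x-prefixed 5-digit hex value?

0xB1D7B

s_0 = plaintext = 0x6E0C9
s_1 = Round(s_0, k_0) = 0x6ED21
s_2 = Round(s_1, k_1) = 0xB1D7B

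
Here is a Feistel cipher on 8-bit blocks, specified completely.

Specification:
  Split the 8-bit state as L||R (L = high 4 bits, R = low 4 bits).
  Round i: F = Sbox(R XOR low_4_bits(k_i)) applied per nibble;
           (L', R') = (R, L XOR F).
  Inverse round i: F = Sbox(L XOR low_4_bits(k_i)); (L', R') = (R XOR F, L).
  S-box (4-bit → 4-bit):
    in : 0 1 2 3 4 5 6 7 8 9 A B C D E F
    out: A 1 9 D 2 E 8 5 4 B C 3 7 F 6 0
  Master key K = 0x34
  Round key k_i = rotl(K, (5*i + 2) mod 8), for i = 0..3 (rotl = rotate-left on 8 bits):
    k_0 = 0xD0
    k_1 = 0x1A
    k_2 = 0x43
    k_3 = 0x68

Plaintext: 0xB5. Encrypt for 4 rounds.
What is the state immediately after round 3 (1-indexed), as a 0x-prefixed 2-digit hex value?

0x5D

s_0 = plaintext = 0xB5
s_1 = Round(s_0, k_0) = 0x55
s_2 = Round(s_1, k_1) = 0x55
s_3 = Round(s_2, k_2) = 0x5D
s_4 = Round(s_3, k_3) = 0xDB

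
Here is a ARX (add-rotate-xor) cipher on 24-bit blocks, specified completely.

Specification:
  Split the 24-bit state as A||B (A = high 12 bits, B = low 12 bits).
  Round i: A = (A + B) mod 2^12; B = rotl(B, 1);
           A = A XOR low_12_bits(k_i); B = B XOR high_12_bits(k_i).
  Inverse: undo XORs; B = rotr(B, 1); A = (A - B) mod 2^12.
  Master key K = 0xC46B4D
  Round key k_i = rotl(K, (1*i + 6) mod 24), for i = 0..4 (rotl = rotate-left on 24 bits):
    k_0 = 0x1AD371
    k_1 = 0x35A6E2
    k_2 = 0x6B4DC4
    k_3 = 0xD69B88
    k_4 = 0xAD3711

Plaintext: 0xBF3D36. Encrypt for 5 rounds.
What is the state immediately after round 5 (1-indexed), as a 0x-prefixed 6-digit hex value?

0x716C0B

s_0 = plaintext = 0xBF3D36
s_1 = Round(s_0, k_0) = 0xA58BC0
s_2 = Round(s_1, k_1) = 0x0FA4DB
s_3 = Round(s_2, k_2) = 0x811F02
s_4 = Round(s_3, k_3) = 0xC9B36C
s_5 = Round(s_4, k_4) = 0x716C0B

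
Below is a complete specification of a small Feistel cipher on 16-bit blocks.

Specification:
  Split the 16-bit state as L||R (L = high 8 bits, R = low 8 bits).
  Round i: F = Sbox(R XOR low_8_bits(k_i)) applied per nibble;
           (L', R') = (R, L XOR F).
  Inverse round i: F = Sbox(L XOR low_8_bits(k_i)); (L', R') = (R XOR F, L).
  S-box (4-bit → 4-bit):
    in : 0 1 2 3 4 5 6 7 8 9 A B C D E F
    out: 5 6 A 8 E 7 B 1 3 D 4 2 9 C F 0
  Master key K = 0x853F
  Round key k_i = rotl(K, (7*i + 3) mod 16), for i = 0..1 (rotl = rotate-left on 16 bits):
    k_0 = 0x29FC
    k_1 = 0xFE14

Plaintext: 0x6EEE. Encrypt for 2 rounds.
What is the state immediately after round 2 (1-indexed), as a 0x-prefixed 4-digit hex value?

0x048B

s_0 = plaintext = 0x6EEE
s_1 = Round(s_0, k_0) = 0xEE04
s_2 = Round(s_1, k_1) = 0x048B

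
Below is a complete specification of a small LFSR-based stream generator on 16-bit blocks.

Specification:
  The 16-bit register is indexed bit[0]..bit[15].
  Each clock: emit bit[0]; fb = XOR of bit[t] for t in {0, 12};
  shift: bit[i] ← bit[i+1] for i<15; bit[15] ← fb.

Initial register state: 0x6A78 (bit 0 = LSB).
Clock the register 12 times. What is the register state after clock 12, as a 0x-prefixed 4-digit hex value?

reg_0 = 0x6A78
clock 1: out=0, reg = 0x353C
clock 2: out=0, reg = 0x9A9E
clock 3: out=0, reg = 0xCD4F
clock 4: out=1, reg = 0xE6A7
clock 5: out=1, reg = 0xF353
clock 6: out=1, reg = 0x79A9
clock 7: out=1, reg = 0x3CD4
clock 8: out=0, reg = 0x9E6A
clock 9: out=0, reg = 0xCF35
clock 10: out=1, reg = 0xE79A
clock 11: out=0, reg = 0x73CD
clock 12: out=1, reg = 0x39E6

0x39E6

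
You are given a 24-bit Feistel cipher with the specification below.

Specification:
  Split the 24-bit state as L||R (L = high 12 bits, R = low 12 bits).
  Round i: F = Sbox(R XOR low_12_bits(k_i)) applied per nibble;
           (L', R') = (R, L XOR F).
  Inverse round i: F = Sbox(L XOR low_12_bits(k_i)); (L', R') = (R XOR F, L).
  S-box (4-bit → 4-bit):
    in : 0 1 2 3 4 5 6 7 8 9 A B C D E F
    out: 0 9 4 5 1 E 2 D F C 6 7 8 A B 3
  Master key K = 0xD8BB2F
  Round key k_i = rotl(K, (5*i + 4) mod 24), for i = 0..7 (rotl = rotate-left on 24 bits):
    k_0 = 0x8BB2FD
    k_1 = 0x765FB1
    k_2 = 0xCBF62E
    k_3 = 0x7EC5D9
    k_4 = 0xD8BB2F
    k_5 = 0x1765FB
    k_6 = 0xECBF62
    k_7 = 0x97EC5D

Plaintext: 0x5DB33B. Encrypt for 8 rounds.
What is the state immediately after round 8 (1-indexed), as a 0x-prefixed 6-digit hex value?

s_0 = plaintext = 0x5DB33B
s_1 = Round(s_0, k_0) = 0x33BC59
s_2 = Round(s_1, k_1) = 0xC59684
s_3 = Round(s_2, k_2) = 0x684C3F
s_4 = Round(s_3, k_3) = 0xC3FA36
s_5 = Round(s_4, k_4) = 0xA365A3
s_6 = Round(s_5, k_5) = 0x5A3AD9
s_7 = Round(s_6, k_6) = 0xAD9BD4
s_8 = Round(s_7, k_7) = 0xBD4725

0xBD4725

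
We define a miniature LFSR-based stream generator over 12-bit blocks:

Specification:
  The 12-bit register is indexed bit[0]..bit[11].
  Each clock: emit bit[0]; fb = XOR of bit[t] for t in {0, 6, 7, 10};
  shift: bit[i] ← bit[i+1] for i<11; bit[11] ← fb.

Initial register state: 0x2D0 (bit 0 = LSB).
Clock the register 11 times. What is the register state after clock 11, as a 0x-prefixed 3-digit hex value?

0xB0C

reg_0 = 0x2D0
clock 1: out=0, reg = 0x168
clock 2: out=0, reg = 0x8B4
clock 3: out=0, reg = 0xC5A
clock 4: out=0, reg = 0x62D
clock 5: out=1, reg = 0x316
clock 6: out=0, reg = 0x18B
clock 7: out=1, reg = 0x0C5
clock 8: out=1, reg = 0x862
clock 9: out=0, reg = 0xC31
clock 10: out=1, reg = 0x618
clock 11: out=0, reg = 0xB0C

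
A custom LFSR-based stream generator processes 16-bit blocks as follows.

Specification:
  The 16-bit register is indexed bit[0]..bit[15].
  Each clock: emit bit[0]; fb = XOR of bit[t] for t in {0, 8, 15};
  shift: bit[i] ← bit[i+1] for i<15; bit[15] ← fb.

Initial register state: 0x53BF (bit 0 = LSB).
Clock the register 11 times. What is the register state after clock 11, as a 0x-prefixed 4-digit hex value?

0x548A

reg_0 = 0x53BF
clock 1: out=1, reg = 0x29DF
clock 2: out=1, reg = 0x14EF
clock 3: out=1, reg = 0x8A77
clock 4: out=1, reg = 0x453B
clock 5: out=1, reg = 0x229D
clock 6: out=1, reg = 0x914E
clock 7: out=0, reg = 0x48A7
clock 8: out=1, reg = 0xA453
clock 9: out=1, reg = 0x5229
clock 10: out=1, reg = 0xA914
clock 11: out=0, reg = 0x548A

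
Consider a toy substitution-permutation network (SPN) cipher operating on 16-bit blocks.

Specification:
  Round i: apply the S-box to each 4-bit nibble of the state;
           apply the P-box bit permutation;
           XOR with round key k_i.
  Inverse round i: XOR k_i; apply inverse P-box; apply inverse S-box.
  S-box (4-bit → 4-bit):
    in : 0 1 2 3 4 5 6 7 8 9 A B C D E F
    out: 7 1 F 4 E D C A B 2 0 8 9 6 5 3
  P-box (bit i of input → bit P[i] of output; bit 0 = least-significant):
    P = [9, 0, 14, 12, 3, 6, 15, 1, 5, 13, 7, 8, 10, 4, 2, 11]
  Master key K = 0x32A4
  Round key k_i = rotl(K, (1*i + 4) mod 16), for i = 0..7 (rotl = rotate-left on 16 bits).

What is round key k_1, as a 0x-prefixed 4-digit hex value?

K = 0x32A4
k_0 = rotl(K, (1*0+4) mod 16) = rotl(K, 4) = 0x2A43
k_1 = rotl(K, (1*1+4) mod 16) = rotl(K, 5) = 0x5486

0x5486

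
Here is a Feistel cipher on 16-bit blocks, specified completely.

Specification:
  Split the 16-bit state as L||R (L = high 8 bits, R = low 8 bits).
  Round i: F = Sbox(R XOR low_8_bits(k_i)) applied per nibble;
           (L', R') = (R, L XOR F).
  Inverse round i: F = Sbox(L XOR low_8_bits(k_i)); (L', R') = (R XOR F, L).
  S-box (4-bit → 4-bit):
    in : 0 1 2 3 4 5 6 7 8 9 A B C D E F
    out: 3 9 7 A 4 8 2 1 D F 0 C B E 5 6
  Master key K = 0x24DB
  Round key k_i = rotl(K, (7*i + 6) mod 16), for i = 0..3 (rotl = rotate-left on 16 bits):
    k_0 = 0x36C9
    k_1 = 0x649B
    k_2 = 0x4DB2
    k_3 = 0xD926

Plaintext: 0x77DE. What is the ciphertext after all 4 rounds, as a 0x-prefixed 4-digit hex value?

s_0 = plaintext = 0x77DE
s_1 = Round(s_0, k_0) = 0xDEE6
s_2 = Round(s_1, k_1) = 0xE6C0
s_3 = Round(s_2, k_2) = 0xC0F1
s_4 = Round(s_3, k_3) = 0xF121

0xF121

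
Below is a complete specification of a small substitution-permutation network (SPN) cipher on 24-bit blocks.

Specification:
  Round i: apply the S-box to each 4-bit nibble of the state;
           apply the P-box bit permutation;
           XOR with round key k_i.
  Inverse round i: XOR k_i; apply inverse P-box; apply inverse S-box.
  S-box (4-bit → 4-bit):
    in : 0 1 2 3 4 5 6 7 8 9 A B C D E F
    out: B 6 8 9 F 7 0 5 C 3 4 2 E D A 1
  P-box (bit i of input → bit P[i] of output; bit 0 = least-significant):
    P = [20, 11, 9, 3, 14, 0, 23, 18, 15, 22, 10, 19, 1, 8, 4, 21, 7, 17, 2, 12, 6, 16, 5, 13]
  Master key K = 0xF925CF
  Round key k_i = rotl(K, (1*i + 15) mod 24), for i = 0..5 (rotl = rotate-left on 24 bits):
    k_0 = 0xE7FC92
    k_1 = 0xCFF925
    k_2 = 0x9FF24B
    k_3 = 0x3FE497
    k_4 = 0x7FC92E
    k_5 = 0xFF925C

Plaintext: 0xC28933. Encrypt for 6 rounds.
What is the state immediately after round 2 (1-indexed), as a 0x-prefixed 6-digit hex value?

0x26EE67

s_0 = plaintext = 0xC28933
s_1 = Round(s_0, k_0) = 0x920CAA
s_2 = Round(s_1, k_1) = 0x26EE67
s_3 = Round(s_2, k_2) = 0xE7D14B
s_4 = Round(s_3, k_3) = 0xDA8800
s_5 = Round(s_4, k_4) = 0x43A553
s_6 = Round(s_5, k_5) = 0x2E66A5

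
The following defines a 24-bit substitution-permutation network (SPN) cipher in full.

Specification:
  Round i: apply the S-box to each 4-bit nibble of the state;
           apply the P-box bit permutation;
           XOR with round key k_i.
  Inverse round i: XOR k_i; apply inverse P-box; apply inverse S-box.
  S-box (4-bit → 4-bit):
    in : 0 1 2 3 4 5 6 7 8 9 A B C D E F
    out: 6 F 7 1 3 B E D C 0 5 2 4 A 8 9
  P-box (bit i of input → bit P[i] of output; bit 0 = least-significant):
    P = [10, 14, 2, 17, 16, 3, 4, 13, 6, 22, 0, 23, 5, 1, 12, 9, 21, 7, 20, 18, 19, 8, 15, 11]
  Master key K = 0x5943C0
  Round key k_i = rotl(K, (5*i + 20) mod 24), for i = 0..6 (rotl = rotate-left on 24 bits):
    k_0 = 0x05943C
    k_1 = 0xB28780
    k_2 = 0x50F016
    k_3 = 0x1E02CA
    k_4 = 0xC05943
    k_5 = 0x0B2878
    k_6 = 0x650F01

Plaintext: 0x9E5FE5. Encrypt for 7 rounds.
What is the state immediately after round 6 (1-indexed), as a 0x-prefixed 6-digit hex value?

0x87B38E

s_0 = plaintext = 0x9E5FE5
s_1 = Round(s_0, k_0) = 0x83F25E
s_2 = Round(s_1, k_1) = 0xD12DE9
s_3 = Round(s_2, k_2) = 0xA4C9B4
s_4 = Round(s_3, k_3) = 0x36D642
s_5 = Round(s_4, k_4) = 0x1D1FCC
s_6 = Round(s_5, k_5) = 0x87B38E
s_7 = Round(s_6, k_6) = 0x53A753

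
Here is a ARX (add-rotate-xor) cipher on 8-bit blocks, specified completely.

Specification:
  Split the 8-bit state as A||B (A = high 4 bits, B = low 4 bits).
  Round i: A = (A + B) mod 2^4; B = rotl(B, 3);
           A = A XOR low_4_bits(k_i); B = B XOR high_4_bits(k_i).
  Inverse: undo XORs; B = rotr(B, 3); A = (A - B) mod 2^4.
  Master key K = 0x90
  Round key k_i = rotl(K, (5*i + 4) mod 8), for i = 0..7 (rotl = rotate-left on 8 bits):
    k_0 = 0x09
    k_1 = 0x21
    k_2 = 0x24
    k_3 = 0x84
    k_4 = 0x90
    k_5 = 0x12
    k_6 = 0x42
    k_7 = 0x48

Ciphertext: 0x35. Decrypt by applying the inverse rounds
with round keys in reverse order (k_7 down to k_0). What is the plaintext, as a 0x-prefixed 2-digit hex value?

0x75

s_0 = ciphertext = 0x35
s_1 = InvRound(s_0, k_7) = 0x92
s_2 = InvRound(s_1, k_6) = 0xFC
s_3 = InvRound(s_2, k_5) = 0x2B
s_4 = InvRound(s_3, k_4) = 0xE4
s_5 = InvRound(s_4, k_3) = 0x19
s_6 = InvRound(s_5, k_2) = 0xE7
s_7 = InvRound(s_6, k_1) = 0x5A
s_8 = InvRound(s_7, k_0) = 0x75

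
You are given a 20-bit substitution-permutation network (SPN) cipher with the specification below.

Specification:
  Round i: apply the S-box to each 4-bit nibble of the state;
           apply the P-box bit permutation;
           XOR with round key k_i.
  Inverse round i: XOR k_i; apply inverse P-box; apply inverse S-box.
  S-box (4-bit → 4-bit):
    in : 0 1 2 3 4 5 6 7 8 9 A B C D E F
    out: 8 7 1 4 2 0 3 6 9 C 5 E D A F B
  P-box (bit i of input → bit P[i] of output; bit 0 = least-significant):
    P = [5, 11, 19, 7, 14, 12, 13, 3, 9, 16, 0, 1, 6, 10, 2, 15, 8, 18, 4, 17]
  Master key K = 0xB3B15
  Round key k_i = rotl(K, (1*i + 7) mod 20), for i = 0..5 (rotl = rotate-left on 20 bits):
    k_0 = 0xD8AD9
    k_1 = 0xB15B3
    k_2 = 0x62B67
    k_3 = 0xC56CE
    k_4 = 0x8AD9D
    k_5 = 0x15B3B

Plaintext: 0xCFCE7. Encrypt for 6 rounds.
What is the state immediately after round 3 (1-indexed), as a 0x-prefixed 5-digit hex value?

0x160CE

s_0 = plaintext = 0xCFCE7
s_1 = Round(s_0, k_0) = 0x77582
s_2 = Round(s_1, k_1) = 0xF518F
s_3 = Round(s_2, k_2) = 0x160CE
s_4 = Round(s_3, k_3) = 0x03B34
s_5 = Round(s_4, k_4) = 0xB859A
s_6 = Round(s_5, k_5) = 0xFFB43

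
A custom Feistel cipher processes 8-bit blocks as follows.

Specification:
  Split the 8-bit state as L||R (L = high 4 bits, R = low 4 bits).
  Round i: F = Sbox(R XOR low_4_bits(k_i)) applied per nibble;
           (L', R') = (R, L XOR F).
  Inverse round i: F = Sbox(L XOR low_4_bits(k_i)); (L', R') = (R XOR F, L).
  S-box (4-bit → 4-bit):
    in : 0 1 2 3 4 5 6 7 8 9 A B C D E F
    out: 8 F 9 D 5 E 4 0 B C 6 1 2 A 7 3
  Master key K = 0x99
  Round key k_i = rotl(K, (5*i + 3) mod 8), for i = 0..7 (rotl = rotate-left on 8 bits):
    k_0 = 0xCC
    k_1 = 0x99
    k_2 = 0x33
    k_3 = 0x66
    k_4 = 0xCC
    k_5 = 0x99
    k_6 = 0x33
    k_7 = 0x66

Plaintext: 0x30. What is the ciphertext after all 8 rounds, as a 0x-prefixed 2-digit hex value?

s_0 = plaintext = 0x30
s_1 = Round(s_0, k_0) = 0x01
s_2 = Round(s_1, k_1) = 0x1B
s_3 = Round(s_2, k_2) = 0xBA
s_4 = Round(s_3, k_3) = 0xA9
s_5 = Round(s_4, k_4) = 0x94
s_6 = Round(s_5, k_5) = 0x43
s_7 = Round(s_6, k_6) = 0x3C
s_8 = Round(s_7, k_7) = 0xC5

0xC5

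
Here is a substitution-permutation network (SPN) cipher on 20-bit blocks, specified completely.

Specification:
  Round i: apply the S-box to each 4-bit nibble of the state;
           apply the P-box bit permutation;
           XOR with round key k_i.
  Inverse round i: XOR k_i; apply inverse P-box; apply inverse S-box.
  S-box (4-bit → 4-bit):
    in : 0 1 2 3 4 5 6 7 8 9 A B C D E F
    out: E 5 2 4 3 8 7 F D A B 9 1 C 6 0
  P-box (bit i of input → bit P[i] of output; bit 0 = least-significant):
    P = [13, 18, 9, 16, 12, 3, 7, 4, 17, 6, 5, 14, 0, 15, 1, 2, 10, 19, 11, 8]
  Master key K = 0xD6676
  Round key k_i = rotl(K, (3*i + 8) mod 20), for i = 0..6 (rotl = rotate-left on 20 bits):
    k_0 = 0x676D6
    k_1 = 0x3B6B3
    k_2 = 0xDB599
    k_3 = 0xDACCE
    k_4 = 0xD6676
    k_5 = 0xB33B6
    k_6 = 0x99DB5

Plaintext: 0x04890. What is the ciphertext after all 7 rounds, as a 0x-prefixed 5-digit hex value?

0x80CEC

s_0 = plaintext = 0x04890
s_1 = Round(s_0, k_0) = 0x9BDEF
s_2 = Round(s_1, k_1) = 0xBF71E
s_3 = Round(s_2, k_2) = 0xBE279
s_4 = Round(s_3, k_3) = 0x83914
s_5 = Round(s_4, k_4) = 0x91BB4
s_6 = Round(s_5, k_5) = 0x542A5
s_7 = Round(s_6, k_6) = 0x80CEC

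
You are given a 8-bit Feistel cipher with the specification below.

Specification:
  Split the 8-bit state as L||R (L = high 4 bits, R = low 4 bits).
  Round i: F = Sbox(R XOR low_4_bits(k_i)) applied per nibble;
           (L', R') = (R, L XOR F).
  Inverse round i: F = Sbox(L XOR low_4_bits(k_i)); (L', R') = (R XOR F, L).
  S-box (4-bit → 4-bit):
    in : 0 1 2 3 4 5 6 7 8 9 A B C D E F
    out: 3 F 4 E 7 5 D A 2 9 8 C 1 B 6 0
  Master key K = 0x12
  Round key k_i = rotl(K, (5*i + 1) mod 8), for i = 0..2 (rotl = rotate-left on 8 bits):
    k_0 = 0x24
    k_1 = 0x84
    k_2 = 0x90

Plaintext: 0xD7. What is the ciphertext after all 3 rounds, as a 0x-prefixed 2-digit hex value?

s_0 = plaintext = 0xD7
s_1 = Round(s_0, k_0) = 0x73
s_2 = Round(s_1, k_1) = 0x3D
s_3 = Round(s_2, k_2) = 0xD8

0xD8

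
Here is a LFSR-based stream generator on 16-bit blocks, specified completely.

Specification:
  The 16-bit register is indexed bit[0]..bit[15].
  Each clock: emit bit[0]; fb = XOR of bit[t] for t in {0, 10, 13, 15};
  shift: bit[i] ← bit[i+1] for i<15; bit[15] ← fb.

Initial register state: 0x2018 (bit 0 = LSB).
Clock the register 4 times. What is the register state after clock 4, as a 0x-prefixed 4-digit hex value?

reg_0 = 0x2018
clock 1: out=0, reg = 0x900C
clock 2: out=0, reg = 0xC806
clock 3: out=0, reg = 0xE403
clock 4: out=1, reg = 0x7201

0x7201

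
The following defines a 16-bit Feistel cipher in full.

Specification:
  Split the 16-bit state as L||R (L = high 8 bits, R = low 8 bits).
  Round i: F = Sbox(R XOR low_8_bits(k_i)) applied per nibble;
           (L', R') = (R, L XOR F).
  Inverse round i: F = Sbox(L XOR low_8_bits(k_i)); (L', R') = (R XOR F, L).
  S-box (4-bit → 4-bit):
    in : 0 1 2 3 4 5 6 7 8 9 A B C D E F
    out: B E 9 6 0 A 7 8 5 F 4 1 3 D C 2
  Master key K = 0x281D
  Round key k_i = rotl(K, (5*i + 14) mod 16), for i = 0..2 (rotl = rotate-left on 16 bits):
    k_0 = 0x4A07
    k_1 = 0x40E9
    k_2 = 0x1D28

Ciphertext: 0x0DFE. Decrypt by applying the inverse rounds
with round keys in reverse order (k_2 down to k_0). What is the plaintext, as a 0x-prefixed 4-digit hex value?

s_0 = ciphertext = 0x0DFE
s_1 = InvRound(s_0, k_2) = 0x640D
s_2 = InvRound(s_1, k_1) = 0x5064
s_3 = InvRound(s_2, k_0) = 0xCC50

0xCC50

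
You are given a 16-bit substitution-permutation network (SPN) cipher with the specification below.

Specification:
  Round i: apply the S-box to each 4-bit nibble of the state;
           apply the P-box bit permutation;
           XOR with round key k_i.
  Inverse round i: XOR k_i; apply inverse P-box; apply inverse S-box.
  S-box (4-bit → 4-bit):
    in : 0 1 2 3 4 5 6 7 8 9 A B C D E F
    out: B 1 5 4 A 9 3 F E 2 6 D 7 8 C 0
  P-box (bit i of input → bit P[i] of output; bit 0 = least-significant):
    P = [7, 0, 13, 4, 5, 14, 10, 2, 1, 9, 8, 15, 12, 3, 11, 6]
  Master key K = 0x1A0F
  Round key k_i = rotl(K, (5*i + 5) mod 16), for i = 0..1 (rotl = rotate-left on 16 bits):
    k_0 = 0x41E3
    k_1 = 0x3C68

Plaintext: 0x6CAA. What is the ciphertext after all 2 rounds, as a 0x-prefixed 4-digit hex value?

s_0 = plaintext = 0x6CAA
s_1 = Round(s_0, k_0) = 0x36E8
s_2 = Round(s_1, k_1) = 0x127F

0x127F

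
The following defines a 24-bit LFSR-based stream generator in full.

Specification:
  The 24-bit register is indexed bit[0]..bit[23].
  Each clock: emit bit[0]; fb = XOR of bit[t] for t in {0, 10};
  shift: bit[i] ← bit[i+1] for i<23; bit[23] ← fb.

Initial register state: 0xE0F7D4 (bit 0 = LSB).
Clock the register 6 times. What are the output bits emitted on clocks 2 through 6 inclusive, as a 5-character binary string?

reg_0 = 0xE0F7D4
clock 1: out=0, reg = 0xF07BEA
clock 2: out=0, reg = 0x783DF5
clock 3: out=1, reg = 0x3C1EFA
clock 4: out=0, reg = 0x9E0F7D
clock 5: out=1, reg = 0x4F07BE
clock 6: out=0, reg = 0xA783DF

01010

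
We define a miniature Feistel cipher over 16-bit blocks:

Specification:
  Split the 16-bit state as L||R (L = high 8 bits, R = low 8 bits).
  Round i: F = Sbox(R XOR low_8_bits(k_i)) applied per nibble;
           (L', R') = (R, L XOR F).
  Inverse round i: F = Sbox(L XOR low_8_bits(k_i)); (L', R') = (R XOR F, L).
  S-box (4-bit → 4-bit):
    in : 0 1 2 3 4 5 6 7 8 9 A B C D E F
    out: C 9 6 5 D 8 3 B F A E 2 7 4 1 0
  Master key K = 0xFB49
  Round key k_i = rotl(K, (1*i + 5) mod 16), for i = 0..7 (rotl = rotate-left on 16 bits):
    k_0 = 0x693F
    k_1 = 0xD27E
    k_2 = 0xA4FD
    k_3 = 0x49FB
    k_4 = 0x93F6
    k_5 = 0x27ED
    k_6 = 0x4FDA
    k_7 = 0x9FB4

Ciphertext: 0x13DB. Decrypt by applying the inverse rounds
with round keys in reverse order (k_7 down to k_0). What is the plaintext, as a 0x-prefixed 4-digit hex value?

0x7054

s_0 = ciphertext = 0x13DB
s_1 = InvRound(s_0, k_7) = 0x3013
s_2 = InvRound(s_1, k_6) = 0x0D30
s_3 = InvRound(s_2, k_5) = 0x2C0D
s_4 = InvRound(s_3, k_4) = 0x432C
s_5 = InvRound(s_4, k_3) = 0x0343
s_6 = InvRound(s_5, k_2) = 0x4203
s_7 = InvRound(s_6, k_1) = 0x5442
s_8 = InvRound(s_7, k_0) = 0x7054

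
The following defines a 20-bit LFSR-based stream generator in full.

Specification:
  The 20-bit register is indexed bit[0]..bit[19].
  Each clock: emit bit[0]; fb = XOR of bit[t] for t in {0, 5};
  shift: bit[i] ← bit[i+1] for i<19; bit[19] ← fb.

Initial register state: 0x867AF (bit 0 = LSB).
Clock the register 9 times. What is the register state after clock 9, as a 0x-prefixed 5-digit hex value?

reg_0 = 0x867AF
clock 1: out=1, reg = 0x433D7
clock 2: out=1, reg = 0xA19EB
clock 3: out=1, reg = 0x50CF5
clock 4: out=1, reg = 0x2867A
clock 5: out=0, reg = 0x9433D
clock 6: out=1, reg = 0x4A19E
clock 7: out=0, reg = 0x250CF
clock 8: out=1, reg = 0x92867
clock 9: out=1, reg = 0x49433

0x49433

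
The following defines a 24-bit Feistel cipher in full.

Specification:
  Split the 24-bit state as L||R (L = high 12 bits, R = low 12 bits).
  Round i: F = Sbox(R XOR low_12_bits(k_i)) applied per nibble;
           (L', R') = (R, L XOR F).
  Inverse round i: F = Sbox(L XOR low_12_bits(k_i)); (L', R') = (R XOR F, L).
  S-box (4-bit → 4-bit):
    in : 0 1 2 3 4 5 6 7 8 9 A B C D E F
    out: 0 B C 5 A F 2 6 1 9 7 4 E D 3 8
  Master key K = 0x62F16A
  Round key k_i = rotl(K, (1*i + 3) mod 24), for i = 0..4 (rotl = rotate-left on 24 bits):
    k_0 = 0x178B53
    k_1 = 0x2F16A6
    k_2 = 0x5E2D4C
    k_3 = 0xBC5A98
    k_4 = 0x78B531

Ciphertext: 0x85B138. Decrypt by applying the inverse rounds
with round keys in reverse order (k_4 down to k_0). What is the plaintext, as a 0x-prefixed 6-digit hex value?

0x2E8401

s_0 = ciphertext = 0x85B138
s_1 = InvRound(s_0, k_4) = 0xC1F85B
s_2 = InvRound(s_1, k_3) = 0xA4DC1F
s_3 = InvRound(s_2, k_2) = 0xA14A4D
s_4 = InvRound(s_3, k_1) = 0x401A14
s_5 = InvRound(s_4, k_0) = 0x2E8401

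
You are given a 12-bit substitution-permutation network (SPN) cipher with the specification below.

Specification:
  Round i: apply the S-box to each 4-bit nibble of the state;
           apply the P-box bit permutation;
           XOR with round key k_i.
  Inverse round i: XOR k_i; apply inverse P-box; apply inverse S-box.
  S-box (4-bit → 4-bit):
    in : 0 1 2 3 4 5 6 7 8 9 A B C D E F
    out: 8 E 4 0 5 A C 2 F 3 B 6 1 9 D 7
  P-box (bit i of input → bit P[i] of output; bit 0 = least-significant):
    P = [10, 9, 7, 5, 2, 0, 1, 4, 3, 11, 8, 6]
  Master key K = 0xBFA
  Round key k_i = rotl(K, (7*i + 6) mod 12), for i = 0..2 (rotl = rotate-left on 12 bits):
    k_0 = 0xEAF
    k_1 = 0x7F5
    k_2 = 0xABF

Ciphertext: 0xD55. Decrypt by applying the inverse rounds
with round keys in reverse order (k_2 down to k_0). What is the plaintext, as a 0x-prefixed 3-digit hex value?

s_0 = ciphertext = 0xD55
s_1 = InvRound(s_0, k_2) = 0xE28
s_2 = InvRound(s_1, k_1) = 0x8A2
s_3 = InvRound(s_2, k_0) = 0xC99

0xC99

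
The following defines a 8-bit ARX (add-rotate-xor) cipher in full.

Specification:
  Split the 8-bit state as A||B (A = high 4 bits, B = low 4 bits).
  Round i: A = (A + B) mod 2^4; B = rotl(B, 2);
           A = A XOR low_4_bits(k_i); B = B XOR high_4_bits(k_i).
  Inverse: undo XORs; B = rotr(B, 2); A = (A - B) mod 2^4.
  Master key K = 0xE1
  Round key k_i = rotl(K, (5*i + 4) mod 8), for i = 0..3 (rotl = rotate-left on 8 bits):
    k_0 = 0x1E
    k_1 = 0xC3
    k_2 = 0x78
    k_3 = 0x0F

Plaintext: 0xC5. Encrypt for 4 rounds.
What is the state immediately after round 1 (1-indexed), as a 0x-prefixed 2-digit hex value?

s_0 = plaintext = 0xC5
s_1 = Round(s_0, k_0) = 0xF4
s_2 = Round(s_1, k_1) = 0x0D
s_3 = Round(s_2, k_2) = 0x50
s_4 = Round(s_3, k_3) = 0xA0

0xF4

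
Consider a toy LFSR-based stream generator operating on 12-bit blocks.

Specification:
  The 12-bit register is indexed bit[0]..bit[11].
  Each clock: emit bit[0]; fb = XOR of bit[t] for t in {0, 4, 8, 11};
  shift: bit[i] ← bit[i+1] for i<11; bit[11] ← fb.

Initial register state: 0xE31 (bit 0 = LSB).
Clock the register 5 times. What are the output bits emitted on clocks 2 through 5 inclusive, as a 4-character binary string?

0001

reg_0 = 0xE31
clock 1: out=1, reg = 0xF18
clock 2: out=0, reg = 0xF8C
clock 3: out=0, reg = 0x7C6
clock 4: out=0, reg = 0xBE3
clock 5: out=1, reg = 0xDF1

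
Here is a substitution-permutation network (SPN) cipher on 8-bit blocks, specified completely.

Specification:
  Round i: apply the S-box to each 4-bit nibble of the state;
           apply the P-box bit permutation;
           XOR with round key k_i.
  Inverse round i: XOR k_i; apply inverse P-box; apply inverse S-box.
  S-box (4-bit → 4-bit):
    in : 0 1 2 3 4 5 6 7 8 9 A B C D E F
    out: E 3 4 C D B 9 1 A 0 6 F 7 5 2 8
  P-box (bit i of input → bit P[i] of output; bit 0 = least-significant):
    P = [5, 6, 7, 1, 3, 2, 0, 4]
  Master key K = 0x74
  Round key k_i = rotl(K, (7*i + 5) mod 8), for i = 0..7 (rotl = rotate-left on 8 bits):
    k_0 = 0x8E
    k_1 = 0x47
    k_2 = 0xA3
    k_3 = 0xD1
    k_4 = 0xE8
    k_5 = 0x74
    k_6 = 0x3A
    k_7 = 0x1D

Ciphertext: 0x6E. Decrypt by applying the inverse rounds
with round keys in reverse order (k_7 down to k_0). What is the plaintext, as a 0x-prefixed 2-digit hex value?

0x3C

s_0 = ciphertext = 0x6E
s_1 = InvRound(s_0, k_7) = 0x35
s_2 = InvRound(s_1, k_6) = 0xCF
s_3 = InvRound(s_2, k_5) = 0x44
s_4 = InvRound(s_3, k_4) = 0x1D
s_5 = InvRound(s_4, k_3) = 0x1A
s_6 = InvRound(s_5, k_2) = 0x4D
s_7 = InvRound(s_6, k_1) = 0x7F
s_8 = InvRound(s_7, k_0) = 0x3C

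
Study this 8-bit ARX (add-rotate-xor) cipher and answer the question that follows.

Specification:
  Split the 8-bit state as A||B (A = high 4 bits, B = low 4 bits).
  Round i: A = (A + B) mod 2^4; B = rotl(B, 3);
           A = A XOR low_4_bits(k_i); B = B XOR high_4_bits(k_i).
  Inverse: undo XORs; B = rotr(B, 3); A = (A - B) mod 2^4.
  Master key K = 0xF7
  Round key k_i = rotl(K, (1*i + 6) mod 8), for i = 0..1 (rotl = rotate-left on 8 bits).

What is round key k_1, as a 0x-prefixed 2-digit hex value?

0xFB

K = 0xF7
k_0 = rotl(K, (1*0+6) mod 8) = rotl(K, 6) = 0xFD
k_1 = rotl(K, (1*1+6) mod 8) = rotl(K, 7) = 0xFB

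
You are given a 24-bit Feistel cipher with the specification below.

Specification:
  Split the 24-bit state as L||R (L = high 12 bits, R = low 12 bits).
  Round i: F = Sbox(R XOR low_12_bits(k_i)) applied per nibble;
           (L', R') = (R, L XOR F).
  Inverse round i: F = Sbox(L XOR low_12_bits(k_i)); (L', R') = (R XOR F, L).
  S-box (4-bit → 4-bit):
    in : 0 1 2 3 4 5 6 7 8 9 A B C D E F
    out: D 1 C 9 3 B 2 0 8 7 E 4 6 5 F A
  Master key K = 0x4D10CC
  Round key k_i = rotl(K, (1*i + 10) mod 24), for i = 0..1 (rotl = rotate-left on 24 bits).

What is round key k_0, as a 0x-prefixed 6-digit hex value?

K = 0x4D10CC
k_0 = rotl(K, (1*0+10) mod 24) = rotl(K, 10) = 0x433134

0x433134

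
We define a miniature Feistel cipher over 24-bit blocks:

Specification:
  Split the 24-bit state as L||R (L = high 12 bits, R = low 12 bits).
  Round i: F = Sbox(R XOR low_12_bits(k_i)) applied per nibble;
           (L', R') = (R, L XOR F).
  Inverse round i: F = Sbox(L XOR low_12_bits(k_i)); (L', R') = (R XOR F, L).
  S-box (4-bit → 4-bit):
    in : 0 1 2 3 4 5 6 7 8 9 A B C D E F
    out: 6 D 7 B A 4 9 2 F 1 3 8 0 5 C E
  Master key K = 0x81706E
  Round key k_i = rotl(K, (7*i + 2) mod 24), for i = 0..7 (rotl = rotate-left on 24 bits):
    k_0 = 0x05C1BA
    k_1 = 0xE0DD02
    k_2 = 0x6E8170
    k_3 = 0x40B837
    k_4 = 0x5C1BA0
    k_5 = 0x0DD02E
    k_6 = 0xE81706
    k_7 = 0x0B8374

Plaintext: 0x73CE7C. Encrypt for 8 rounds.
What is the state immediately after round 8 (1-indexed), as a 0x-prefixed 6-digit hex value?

0xEA9191

s_0 = plaintext = 0x73CE7C
s_1 = Round(s_0, k_0) = 0xE7C935
s_2 = Round(s_1, k_1) = 0x9354CE
s_3 = Round(s_2, k_2) = 0x4CEDB9
s_4 = Round(s_3, k_3) = 0xDB9032
s_5 = Round(s_4, k_4) = 0x0325AE
s_6 = Round(s_5, k_5) = 0x5AE4C4
s_7 = Round(s_6, k_6) = 0x4C4EA9
s_8 = Round(s_7, k_7) = 0xEA9191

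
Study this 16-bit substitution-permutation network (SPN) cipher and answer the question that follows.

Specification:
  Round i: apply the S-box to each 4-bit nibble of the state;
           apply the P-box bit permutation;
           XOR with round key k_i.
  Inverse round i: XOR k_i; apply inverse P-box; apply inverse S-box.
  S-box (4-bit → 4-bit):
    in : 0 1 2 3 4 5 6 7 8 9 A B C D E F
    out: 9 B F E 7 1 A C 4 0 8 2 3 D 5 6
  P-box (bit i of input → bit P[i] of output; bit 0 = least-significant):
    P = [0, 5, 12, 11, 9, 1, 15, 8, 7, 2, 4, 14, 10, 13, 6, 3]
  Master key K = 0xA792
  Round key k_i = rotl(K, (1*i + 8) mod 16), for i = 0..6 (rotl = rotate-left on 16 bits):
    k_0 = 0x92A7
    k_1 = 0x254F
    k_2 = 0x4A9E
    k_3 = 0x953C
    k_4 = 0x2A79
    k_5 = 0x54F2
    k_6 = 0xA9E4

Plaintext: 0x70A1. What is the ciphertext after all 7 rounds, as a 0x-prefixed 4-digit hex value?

s_0 = plaintext = 0x70A1
s_1 = Round(s_0, k_0) = 0xDB4E
s_2 = Round(s_1, k_1) = 0xB300
s_3 = Round(s_2, k_2) = 0x218B
s_4 = Round(s_3, k_3) = 0x71D0
s_5 = Round(s_4, k_4) = 0xE1B4
s_6 = Round(s_5, k_5) = 0x0015
s_7 = Round(s_6, k_6) = 0xEE6F

0xEE6F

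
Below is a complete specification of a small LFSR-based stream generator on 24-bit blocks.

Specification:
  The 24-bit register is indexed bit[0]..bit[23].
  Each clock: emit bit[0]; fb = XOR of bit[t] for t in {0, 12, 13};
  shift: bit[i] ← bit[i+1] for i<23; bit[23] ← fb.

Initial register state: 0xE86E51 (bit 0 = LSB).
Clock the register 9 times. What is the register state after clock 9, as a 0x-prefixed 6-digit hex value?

reg_0 = 0xE86E51
clock 1: out=1, reg = 0x743728
clock 2: out=0, reg = 0x3A1B94
clock 3: out=0, reg = 0x9D0DCA
clock 4: out=0, reg = 0x4E86E5
clock 5: out=1, reg = 0xA74372
clock 6: out=0, reg = 0x53A1B9
clock 7: out=1, reg = 0x29D0DC
clock 8: out=0, reg = 0x94E86E
clock 9: out=0, reg = 0xCA7437

0xCA7437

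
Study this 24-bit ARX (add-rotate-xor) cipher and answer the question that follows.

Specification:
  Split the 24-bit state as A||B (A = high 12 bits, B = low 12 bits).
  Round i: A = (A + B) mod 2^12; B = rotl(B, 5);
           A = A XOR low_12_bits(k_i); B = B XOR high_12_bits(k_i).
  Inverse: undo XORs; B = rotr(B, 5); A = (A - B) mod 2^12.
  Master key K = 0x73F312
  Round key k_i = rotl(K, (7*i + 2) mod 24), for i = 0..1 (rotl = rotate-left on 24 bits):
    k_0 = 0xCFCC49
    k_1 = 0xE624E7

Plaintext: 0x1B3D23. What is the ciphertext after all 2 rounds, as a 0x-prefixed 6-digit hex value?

s_0 = plaintext = 0x1B3D23
s_1 = Round(s_0, k_0) = 0x29F886
s_2 = Round(s_1, k_1) = 0xFC2EB3

0xFC2EB3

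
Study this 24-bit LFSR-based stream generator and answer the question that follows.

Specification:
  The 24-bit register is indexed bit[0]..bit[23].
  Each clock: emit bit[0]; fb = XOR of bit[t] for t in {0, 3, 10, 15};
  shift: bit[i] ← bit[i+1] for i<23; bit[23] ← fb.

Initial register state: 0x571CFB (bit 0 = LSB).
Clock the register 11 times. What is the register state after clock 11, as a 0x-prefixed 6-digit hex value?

0x01AAE3

reg_0 = 0x571CFB
clock 1: out=1, reg = 0xAB8E7D
clock 2: out=1, reg = 0x55C73E
clock 3: out=0, reg = 0xAAE39F
clock 4: out=1, reg = 0xD571CF
clock 5: out=1, reg = 0x6AB8E7
clock 6: out=1, reg = 0x355C73
clock 7: out=1, reg = 0x1AAE39
clock 8: out=1, reg = 0x0D571C
clock 9: out=0, reg = 0x06AB8E
clock 10: out=0, reg = 0x0355C7
clock 11: out=1, reg = 0x01AAE3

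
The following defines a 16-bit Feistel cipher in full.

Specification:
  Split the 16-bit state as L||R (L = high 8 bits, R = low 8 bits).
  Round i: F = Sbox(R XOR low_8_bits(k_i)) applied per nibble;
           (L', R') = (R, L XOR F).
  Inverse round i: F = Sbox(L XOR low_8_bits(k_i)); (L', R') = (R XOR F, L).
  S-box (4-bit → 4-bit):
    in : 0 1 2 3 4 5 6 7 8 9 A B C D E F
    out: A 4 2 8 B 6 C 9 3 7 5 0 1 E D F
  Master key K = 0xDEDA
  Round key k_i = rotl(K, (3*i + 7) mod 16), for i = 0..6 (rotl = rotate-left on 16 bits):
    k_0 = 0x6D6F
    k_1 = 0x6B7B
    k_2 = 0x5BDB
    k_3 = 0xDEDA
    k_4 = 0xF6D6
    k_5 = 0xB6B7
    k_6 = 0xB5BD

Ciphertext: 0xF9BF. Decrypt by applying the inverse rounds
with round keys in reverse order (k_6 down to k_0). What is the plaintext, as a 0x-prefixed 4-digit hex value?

0x0005

s_0 = ciphertext = 0xF9BF
s_1 = InvRound(s_0, k_6) = 0x04F9
s_2 = InvRound(s_1, k_5) = 0xF104
s_3 = InvRound(s_2, k_4) = 0x2DF1
s_4 = InvRound(s_3, k_3) = 0x082D
s_5 = InvRound(s_4, k_2) = 0xC508
s_6 = InvRound(s_5, k_1) = 0x05C5
s_7 = InvRound(s_6, k_0) = 0x0005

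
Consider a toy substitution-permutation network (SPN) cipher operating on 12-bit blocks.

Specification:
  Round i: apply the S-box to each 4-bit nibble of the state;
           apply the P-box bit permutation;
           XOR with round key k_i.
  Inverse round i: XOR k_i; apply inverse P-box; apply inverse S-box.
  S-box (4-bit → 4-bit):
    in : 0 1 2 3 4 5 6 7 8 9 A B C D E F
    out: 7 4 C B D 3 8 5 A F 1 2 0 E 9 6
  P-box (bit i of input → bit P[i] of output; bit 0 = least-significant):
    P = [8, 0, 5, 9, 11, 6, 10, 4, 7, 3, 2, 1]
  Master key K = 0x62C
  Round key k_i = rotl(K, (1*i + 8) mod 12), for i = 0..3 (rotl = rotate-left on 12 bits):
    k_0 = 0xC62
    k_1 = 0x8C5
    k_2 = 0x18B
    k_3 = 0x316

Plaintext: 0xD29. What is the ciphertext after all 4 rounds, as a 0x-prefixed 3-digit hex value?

s_0 = plaintext = 0xD29
s_1 = Round(s_0, k_0) = 0xB5D
s_2 = Round(s_1, k_1) = 0x2AC
s_3 = Round(s_2, k_2) = 0x98D
s_4 = Round(s_3, k_3) = 0x1E9

0x1E9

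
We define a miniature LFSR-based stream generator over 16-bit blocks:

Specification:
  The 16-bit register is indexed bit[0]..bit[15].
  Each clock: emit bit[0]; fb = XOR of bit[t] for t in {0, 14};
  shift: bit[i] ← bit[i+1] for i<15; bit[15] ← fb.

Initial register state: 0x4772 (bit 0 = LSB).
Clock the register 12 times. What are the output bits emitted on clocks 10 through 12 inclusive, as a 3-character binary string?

reg_0 = 0x4772
clock 1: out=0, reg = 0xA3B9
clock 2: out=1, reg = 0xD1DC
clock 3: out=0, reg = 0xE8EE
clock 4: out=0, reg = 0xF477
clock 5: out=1, reg = 0x7A3B
clock 6: out=1, reg = 0x3D1D
clock 7: out=1, reg = 0x9E8E
clock 8: out=0, reg = 0x4F47
clock 9: out=1, reg = 0x27A3
clock 10: out=1, reg = 0x93D1
clock 11: out=1, reg = 0xC9E8
clock 12: out=0, reg = 0xE4F4

110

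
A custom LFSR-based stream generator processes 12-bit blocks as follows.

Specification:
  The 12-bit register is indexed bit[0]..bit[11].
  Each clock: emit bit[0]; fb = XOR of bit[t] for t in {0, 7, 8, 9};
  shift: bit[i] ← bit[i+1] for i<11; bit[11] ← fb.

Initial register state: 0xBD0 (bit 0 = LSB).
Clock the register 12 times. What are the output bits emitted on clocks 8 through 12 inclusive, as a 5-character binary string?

11101

reg_0 = 0xBD0
clock 1: out=0, reg = 0xDE8
clock 2: out=0, reg = 0x6F4
clock 3: out=0, reg = 0x37A
clock 4: out=0, reg = 0x1BD
clock 5: out=1, reg = 0x8DE
clock 6: out=0, reg = 0xC6F
clock 7: out=1, reg = 0xE37
clock 8: out=1, reg = 0x71B
clock 9: out=1, reg = 0xB8D
clock 10: out=1, reg = 0x5C6
clock 11: out=0, reg = 0x2E3
clock 12: out=1, reg = 0x971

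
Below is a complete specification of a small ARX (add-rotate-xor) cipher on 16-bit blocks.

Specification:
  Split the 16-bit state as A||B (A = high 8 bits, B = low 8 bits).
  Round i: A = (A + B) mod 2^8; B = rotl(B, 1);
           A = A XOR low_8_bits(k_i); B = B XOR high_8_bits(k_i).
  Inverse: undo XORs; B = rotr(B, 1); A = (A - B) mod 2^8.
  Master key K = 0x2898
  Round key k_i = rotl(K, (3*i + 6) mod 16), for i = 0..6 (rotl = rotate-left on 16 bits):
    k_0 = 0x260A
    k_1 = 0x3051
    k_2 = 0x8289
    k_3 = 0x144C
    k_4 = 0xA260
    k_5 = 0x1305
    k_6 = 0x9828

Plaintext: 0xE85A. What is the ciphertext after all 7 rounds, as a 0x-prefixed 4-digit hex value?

s_0 = plaintext = 0xE85A
s_1 = Round(s_0, k_0) = 0x4892
s_2 = Round(s_1, k_1) = 0x8B15
s_3 = Round(s_2, k_2) = 0x29A8
s_4 = Round(s_3, k_3) = 0x9D45
s_5 = Round(s_4, k_4) = 0x8228
s_6 = Round(s_5, k_5) = 0xAF43
s_7 = Round(s_6, k_6) = 0xDA1E

0xDA1E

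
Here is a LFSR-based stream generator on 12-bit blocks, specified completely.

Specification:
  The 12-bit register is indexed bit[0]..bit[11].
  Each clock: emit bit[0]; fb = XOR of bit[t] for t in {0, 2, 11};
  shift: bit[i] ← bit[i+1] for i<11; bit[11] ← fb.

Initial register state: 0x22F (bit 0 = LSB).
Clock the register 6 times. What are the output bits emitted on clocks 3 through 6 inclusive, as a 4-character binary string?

1101

reg_0 = 0x22F
clock 1: out=1, reg = 0x117
clock 2: out=1, reg = 0x08B
clock 3: out=1, reg = 0x845
clock 4: out=1, reg = 0xC22
clock 5: out=0, reg = 0xE11
clock 6: out=1, reg = 0x708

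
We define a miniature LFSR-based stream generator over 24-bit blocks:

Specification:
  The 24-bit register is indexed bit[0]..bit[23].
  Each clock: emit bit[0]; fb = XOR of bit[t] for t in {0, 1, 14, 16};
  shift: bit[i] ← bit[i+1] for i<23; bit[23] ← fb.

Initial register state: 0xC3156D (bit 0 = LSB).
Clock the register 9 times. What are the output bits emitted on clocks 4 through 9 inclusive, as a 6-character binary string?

reg_0 = 0xC3156D
clock 1: out=1, reg = 0x618AB6
clock 2: out=0, reg = 0x30C55B
clock 3: out=1, reg = 0x9862AD
clock 4: out=1, reg = 0x4C3156
clock 5: out=0, reg = 0xA618AB
clock 6: out=1, reg = 0x530C55
clock 7: out=1, reg = 0x29862A
clock 8: out=0, reg = 0x14C315
clock 9: out=1, reg = 0x0A618A

101101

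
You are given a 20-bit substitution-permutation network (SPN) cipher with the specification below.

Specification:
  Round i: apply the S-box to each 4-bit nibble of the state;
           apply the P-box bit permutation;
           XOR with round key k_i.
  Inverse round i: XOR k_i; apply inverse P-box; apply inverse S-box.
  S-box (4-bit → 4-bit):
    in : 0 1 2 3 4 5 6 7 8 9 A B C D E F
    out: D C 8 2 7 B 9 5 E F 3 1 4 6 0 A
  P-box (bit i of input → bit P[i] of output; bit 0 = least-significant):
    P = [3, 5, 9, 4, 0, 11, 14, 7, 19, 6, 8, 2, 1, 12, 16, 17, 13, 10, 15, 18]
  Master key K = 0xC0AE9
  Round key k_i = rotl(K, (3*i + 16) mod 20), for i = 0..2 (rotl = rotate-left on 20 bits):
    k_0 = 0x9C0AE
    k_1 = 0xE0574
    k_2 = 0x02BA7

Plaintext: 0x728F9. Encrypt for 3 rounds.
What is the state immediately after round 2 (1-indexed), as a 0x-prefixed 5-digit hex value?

s_0 = plaintext = 0x728F9
s_1 = Round(s_0, k_0) = 0xB6B52
s_2 = Round(s_1, k_1) = 0x42DE7
s_3 = Round(s_2, k_2) = 0x28CEF

0x42DE7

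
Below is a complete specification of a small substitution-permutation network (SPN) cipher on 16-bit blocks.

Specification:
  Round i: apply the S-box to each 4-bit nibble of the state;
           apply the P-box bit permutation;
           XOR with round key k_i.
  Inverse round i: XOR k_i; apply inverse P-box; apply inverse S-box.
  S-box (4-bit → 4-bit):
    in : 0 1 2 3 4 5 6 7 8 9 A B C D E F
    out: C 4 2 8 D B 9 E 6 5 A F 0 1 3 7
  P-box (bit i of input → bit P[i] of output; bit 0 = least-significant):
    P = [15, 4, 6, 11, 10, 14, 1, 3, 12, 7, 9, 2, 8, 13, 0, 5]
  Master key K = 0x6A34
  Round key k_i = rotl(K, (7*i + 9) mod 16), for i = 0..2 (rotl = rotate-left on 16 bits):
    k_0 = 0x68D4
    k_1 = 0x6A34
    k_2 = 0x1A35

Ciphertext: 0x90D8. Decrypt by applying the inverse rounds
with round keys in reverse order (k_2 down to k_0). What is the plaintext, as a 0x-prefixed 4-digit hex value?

0x039E

s_0 = ciphertext = 0x90D8
s_1 = InvRound(s_0, k_2) = 0x0734
s_2 = InvRound(s_1, k_1) = 0xECE3
s_3 = InvRound(s_2, k_0) = 0x039E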